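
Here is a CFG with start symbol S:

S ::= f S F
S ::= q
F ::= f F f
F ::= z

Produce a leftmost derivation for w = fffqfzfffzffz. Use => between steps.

S => fSF => ffSFF => fffSFFF => fffqFFF => fffqfFfFF => fffqfzfFF => fffqfzffFfF => fffqfzfffFffF => fffqfzfffzffF => fffqfzfffzffz

S => fSF   [S ::= f S F]
fSF => ffSFF   [S ::= f S F]
ffSFF => fffSFFF   [S ::= f S F]
fffSFFF => fffqFFF   [S ::= q]
fffqFFF => fffqfFfFF   [F ::= f F f]
fffqfFfFF => fffqfzfFF   [F ::= z]
fffqfzfFF => fffqfzffFfF   [F ::= f F f]
fffqfzffFfF => fffqfzfffFffF   [F ::= f F f]
fffqfzfffFffF => fffqfzfffzffF   [F ::= z]
fffqfzfffzffF => fffqfzfffzffz   [F ::= z]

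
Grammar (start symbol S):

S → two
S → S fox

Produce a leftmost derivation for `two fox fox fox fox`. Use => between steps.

S => S fox => S fox fox => S fox fox fox => S fox fox fox fox => two fox fox fox fox

S => S fox   [S → S fox]
S fox => S fox fox   [S → S fox]
S fox fox => S fox fox fox   [S → S fox]
S fox fox fox => S fox fox fox fox   [S → S fox]
S fox fox fox fox => two fox fox fox fox   [S → two]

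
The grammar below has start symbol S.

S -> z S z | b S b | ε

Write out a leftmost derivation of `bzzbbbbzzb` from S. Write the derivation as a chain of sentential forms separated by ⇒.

S⇒bSb⇒bzSzb⇒bzzSzzb⇒bzzbSbzzb⇒bzzbbSbbzzb⇒bzzbbbbzzb

S ⇒ bSb   [S -> b S b]
bSb ⇒ bzSzb   [S -> z S z]
bzSzb ⇒ bzzSzzb   [S -> z S z]
bzzSzzb ⇒ bzzbSbzzb   [S -> b S b]
bzzbSbzzb ⇒ bzzbbSbbzzb   [S -> b S b]
bzzbbSbbzzb ⇒ bzzbbbbzzb   [S -> ε]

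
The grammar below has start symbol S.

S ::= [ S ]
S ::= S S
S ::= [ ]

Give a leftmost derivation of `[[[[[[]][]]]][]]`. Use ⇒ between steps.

S⇒[S]⇒[SS]⇒[[S]S]⇒[[[S]]S]⇒[[[[S]]]S]⇒[[[[SS]]]S]⇒[[[[[S]S]]]S]⇒[[[[[[]]S]]]S]⇒[[[[[[]][]]]]S]⇒[[[[[[]][]]]][]]

S ⇒ [S]   [S ::= [ S ]]
[S] ⇒ [SS]   [S ::= S S]
[SS] ⇒ [[S]S]   [S ::= [ S ]]
[[S]S] ⇒ [[[S]]S]   [S ::= [ S ]]
[[[S]]S] ⇒ [[[[S]]]S]   [S ::= [ S ]]
[[[[S]]]S] ⇒ [[[[SS]]]S]   [S ::= S S]
[[[[SS]]]S] ⇒ [[[[[S]S]]]S]   [S ::= [ S ]]
[[[[[S]S]]]S] ⇒ [[[[[[]]S]]]S]   [S ::= [ ]]
[[[[[[]]S]]]S] ⇒ [[[[[[]][]]]]S]   [S ::= [ ]]
[[[[[[]][]]]]S] ⇒ [[[[[[]][]]]][]]   [S ::= [ ]]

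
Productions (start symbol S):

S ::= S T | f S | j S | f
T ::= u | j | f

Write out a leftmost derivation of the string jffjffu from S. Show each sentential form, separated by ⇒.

S ⇒ jS ⇒ jfS ⇒ jfST ⇒ jfSTT ⇒ jfSTTT ⇒ jfSTTTT ⇒ jffTTTT ⇒ jffjTTT ⇒ jffjfTT ⇒ jffjffT ⇒ jffjffu

S ⇒ jS   [S ::= j S]
jS ⇒ jfS   [S ::= f S]
jfS ⇒ jfST   [S ::= S T]
jfST ⇒ jfSTT   [S ::= S T]
jfSTT ⇒ jfSTTT   [S ::= S T]
jfSTTT ⇒ jfSTTTT   [S ::= S T]
jfSTTTT ⇒ jffTTTT   [S ::= f]
jffTTTT ⇒ jffjTTT   [T ::= j]
jffjTTT ⇒ jffjfTT   [T ::= f]
jffjfTT ⇒ jffjffT   [T ::= f]
jffjffT ⇒ jffjffu   [T ::= u]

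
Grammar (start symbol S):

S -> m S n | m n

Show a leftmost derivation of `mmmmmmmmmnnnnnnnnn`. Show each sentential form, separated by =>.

S => mSn => mmSnn => mmmSnnn => mmmmSnnnn => mmmmmSnnnnn => mmmmmmSnnnnnn => mmmmmmmSnnnnnnn => mmmmmmmmSnnnnnnnn => mmmmmmmmmnnnnnnnnn

S => mSn   [S -> m S n]
mSn => mmSnn   [S -> m S n]
mmSnn => mmmSnnn   [S -> m S n]
mmmSnnn => mmmmSnnnn   [S -> m S n]
mmmmSnnnn => mmmmmSnnnnn   [S -> m S n]
mmmmmSnnnnn => mmmmmmSnnnnnn   [S -> m S n]
mmmmmmSnnnnnn => mmmmmmmSnnnnnnn   [S -> m S n]
mmmmmmmSnnnnnnn => mmmmmmmmSnnnnnnnn   [S -> m S n]
mmmmmmmmSnnnnnnnn => mmmmmmmmmnnnnnnnnn   [S -> m n]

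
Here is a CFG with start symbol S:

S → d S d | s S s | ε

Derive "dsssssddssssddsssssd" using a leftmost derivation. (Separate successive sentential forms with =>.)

S=>dSd=>dsSsd=>dssSssd=>dsssSsssd=>dssssSssssd=>dsssssSsssssd=>dsssssdSdsssssd=>dsssssddSddsssssd=>dsssssddsSsddsssssd=>dsssssddssSssddsssssd=>dsssssddssssddsssssd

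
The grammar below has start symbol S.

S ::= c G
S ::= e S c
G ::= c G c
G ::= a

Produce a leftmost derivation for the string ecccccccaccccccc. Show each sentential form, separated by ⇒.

S ⇒ eSc   [S ::= e S c]
eSc ⇒ ecGc   [S ::= c G]
ecGc ⇒ eccGcc   [G ::= c G c]
eccGcc ⇒ ecccGccc   [G ::= c G c]
ecccGccc ⇒ eccccGcccc   [G ::= c G c]
eccccGcccc ⇒ ecccccGccccc   [G ::= c G c]
ecccccGccccc ⇒ eccccccGcccccc   [G ::= c G c]
eccccccGcccccc ⇒ ecccccccGccccccc   [G ::= c G c]
ecccccccGccccccc ⇒ ecccccccaccccccc   [G ::= a]

S ⇒ eSc ⇒ ecGc ⇒ eccGcc ⇒ ecccGccc ⇒ eccccGcccc ⇒ ecccccGccccc ⇒ eccccccGcccccc ⇒ ecccccccGccccccc ⇒ ecccccccaccccccc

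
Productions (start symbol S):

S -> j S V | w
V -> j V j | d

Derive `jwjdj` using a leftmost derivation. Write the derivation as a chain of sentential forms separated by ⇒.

S ⇒ jSV   [S -> j S V]
jSV ⇒ jwV   [S -> w]
jwV ⇒ jwjVj   [V -> j V j]
jwjVj ⇒ jwjdj   [V -> d]

S⇒jSV⇒jwV⇒jwjVj⇒jwjdj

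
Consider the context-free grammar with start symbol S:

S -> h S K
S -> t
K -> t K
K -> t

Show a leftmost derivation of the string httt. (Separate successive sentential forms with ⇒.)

S ⇒ hSK ⇒ htK ⇒ httK ⇒ httt

S ⇒ hSK   [S -> h S K]
hSK ⇒ htK   [S -> t]
htK ⇒ httK   [K -> t K]
httK ⇒ httt   [K -> t]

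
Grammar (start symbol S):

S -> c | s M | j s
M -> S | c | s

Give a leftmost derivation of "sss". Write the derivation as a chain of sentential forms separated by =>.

S => sM => sS => ssM => sss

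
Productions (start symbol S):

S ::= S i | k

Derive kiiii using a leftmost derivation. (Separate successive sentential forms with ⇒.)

S ⇒ Si ⇒ Sii ⇒ Siii ⇒ Siiii ⇒ kiiii

S ⇒ Si   [S ::= S i]
Si ⇒ Sii   [S ::= S i]
Sii ⇒ Siii   [S ::= S i]
Siii ⇒ Siiii   [S ::= S i]
Siiii ⇒ kiiii   [S ::= k]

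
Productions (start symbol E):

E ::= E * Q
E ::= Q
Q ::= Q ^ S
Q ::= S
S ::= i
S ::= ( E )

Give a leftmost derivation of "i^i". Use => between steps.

E => Q   [E ::= Q]
Q => Q^S   [Q ::= Q ^ S]
Q^S => S^S   [Q ::= S]
S^S => i^S   [S ::= i]
i^S => i^i   [S ::= i]

E => Q => Q^S => S^S => i^S => i^i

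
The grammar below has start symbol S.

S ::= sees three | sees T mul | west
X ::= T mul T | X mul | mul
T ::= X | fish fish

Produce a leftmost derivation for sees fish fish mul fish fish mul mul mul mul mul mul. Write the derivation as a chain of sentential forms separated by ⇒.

S ⇒ sees T mul ⇒ sees X mul ⇒ sees T mul T mul ⇒ sees X mul T mul ⇒ sees X mul mul T mul ⇒ sees X mul mul mul T mul ⇒ sees T mul T mul mul mul T mul ⇒ sees fish fish mul T mul mul mul T mul ⇒ sees fish fish mul fish fish mul mul mul T mul ⇒ sees fish fish mul fish fish mul mul mul X mul ⇒ sees fish fish mul fish fish mul mul mul X mul mul ⇒ sees fish fish mul fish fish mul mul mul mul mul mul

S ⇒ sees T mul   [S ::= sees T mul]
sees T mul ⇒ sees X mul   [T ::= X]
sees X mul ⇒ sees T mul T mul   [X ::= T mul T]
sees T mul T mul ⇒ sees X mul T mul   [T ::= X]
sees X mul T mul ⇒ sees X mul mul T mul   [X ::= X mul]
sees X mul mul T mul ⇒ sees X mul mul mul T mul   [X ::= X mul]
sees X mul mul mul T mul ⇒ sees T mul T mul mul mul T mul   [X ::= T mul T]
sees T mul T mul mul mul T mul ⇒ sees fish fish mul T mul mul mul T mul   [T ::= fish fish]
sees fish fish mul T mul mul mul T mul ⇒ sees fish fish mul fish fish mul mul mul T mul   [T ::= fish fish]
sees fish fish mul fish fish mul mul mul T mul ⇒ sees fish fish mul fish fish mul mul mul X mul   [T ::= X]
sees fish fish mul fish fish mul mul mul X mul ⇒ sees fish fish mul fish fish mul mul mul X mul mul   [X ::= X mul]
sees fish fish mul fish fish mul mul mul X mul mul ⇒ sees fish fish mul fish fish mul mul mul mul mul mul   [X ::= mul]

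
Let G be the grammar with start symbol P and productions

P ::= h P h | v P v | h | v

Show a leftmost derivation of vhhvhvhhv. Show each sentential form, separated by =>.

P => vPv => vhPhv => vhhPhhv => vhhvPvhhv => vhhvhvhhv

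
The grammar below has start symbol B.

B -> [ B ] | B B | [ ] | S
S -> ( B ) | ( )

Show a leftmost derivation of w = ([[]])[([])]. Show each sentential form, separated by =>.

B=>BB=>SB=>(B)B=>([B])B=>([[]])B=>([[]])[B]=>([[]])[S]=>([[]])[(B)]=>([[]])[([])]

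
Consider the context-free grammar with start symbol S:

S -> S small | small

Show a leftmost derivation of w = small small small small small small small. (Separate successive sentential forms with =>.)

S => S small => S small small => S small small small => S small small small small => S small small small small small => S small small small small small small => small small small small small small small

S => S small   [S -> S small]
S small => S small small   [S -> S small]
S small small => S small small small   [S -> S small]
S small small small => S small small small small   [S -> S small]
S small small small small => S small small small small small   [S -> S small]
S small small small small small => S small small small small small small   [S -> S small]
S small small small small small small => small small small small small small small   [S -> small]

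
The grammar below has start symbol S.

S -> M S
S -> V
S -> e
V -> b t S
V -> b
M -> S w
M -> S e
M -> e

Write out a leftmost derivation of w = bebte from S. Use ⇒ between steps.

S ⇒ MS ⇒ SeS ⇒ VeS ⇒ beS ⇒ beV ⇒ bebtS ⇒ bebte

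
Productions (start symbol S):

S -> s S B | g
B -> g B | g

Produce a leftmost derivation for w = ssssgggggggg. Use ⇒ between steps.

S ⇒ sSB   [S -> s S B]
sSB ⇒ ssSBB   [S -> s S B]
ssSBB ⇒ sssSBBB   [S -> s S B]
sssSBBB ⇒ ssssSBBBB   [S -> s S B]
ssssSBBBB ⇒ ssssgBBBB   [S -> g]
ssssgBBBB ⇒ ssssggBBBB   [B -> g B]
ssssggBBBB ⇒ ssssgggBBB   [B -> g]
ssssgggBBB ⇒ ssssggggBB   [B -> g]
ssssggggBB ⇒ ssssgggggBB   [B -> g B]
ssssgggggBB ⇒ ssssggggggBB   [B -> g B]
ssssggggggBB ⇒ ssssgggggggB   [B -> g]
ssssgggggggB ⇒ ssssgggggggg   [B -> g]

S ⇒ sSB ⇒ ssSBB ⇒ sssSBBB ⇒ ssssSBBBB ⇒ ssssgBBBB ⇒ ssssggBBBB ⇒ ssssgggBBB ⇒ ssssggggBB ⇒ ssssgggggBB ⇒ ssssggggggBB ⇒ ssssgggggggB ⇒ ssssgggggggg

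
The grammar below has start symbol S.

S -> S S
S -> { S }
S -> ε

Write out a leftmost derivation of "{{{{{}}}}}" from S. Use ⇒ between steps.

S ⇒ SS   [S -> S S]
SS ⇒ {S}S   [S -> { S }]
{S}S ⇒ {{S}}S   [S -> { S }]
{{S}}S ⇒ {{SS}}S   [S -> S S]
{{SS}}S ⇒ {{{S}S}}S   [S -> { S }]
{{{S}S}}S ⇒ {{{{S}}S}}S   [S -> { S }]
{{{{S}}S}}S ⇒ {{{{{S}}}S}}S   [S -> { S }]
{{{{{S}}}S}}S ⇒ {{{{{}}}S}}S   [S -> ε]
{{{{{}}}S}}S ⇒ {{{{{}}}}}S   [S -> ε]
{{{{{}}}}}S ⇒ {{{{{}}}}}   [S -> ε]

S ⇒ SS ⇒ {S}S ⇒ {{S}}S ⇒ {{SS}}S ⇒ {{{S}S}}S ⇒ {{{{S}}S}}S ⇒ {{{{{S}}}S}}S ⇒ {{{{{}}}S}}S ⇒ {{{{{}}}}}S ⇒ {{{{{}}}}}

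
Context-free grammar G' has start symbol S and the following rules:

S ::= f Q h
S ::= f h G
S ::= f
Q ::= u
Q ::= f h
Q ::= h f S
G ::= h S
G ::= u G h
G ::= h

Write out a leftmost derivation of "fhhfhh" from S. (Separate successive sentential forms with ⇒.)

S ⇒ fhG   [S ::= f h G]
fhG ⇒ fhhS   [G ::= h S]
fhhS ⇒ fhhfhG   [S ::= f h G]
fhhfhG ⇒ fhhfhh   [G ::= h]

S⇒fhG⇒fhhS⇒fhhfhG⇒fhhfhh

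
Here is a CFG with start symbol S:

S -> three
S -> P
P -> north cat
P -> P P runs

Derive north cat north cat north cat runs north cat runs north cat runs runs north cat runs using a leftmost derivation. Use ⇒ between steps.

S ⇒ P   [S -> P]
P ⇒ P P runs   [P -> P P runs]
P P runs ⇒ P P runs P runs   [P -> P P runs]
P P runs P runs ⇒ north cat P runs P runs   [P -> north cat]
north cat P runs P runs ⇒ north cat P P runs runs P runs   [P -> P P runs]
north cat P P runs runs P runs ⇒ north cat P P runs P runs runs P runs   [P -> P P runs]
north cat P P runs P runs runs P runs ⇒ north cat P P runs P runs P runs runs P runs   [P -> P P runs]
north cat P P runs P runs P runs runs P runs ⇒ north cat north cat P runs P runs P runs runs P runs   [P -> north cat]
north cat north cat P runs P runs P runs runs P runs ⇒ north cat north cat north cat runs P runs P runs runs P runs   [P -> north cat]
north cat north cat north cat runs P runs P runs runs P runs ⇒ north cat north cat north cat runs north cat runs P runs runs P runs   [P -> north cat]
north cat north cat north cat runs north cat runs P runs runs P runs ⇒ north cat north cat north cat runs north cat runs north cat runs runs P runs   [P -> north cat]
north cat north cat north cat runs north cat runs north cat runs runs P runs ⇒ north cat north cat north cat runs north cat runs north cat runs runs north cat runs   [P -> north cat]

S ⇒ P ⇒ P P runs ⇒ P P runs P runs ⇒ north cat P runs P runs ⇒ north cat P P runs runs P runs ⇒ north cat P P runs P runs runs P runs ⇒ north cat P P runs P runs P runs runs P runs ⇒ north cat north cat P runs P runs P runs runs P runs ⇒ north cat north cat north cat runs P runs P runs runs P runs ⇒ north cat north cat north cat runs north cat runs P runs runs P runs ⇒ north cat north cat north cat runs north cat runs north cat runs runs P runs ⇒ north cat north cat north cat runs north cat runs north cat runs runs north cat runs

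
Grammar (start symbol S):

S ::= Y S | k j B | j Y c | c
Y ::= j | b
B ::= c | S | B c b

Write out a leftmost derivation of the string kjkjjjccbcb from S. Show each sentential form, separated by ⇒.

S ⇒ kjB ⇒ kjS ⇒ kjkjB ⇒ kjkjBcb ⇒ kjkjBcbcb ⇒ kjkjScbcb ⇒ kjkjjYccbcb ⇒ kjkjjjccbcb

S ⇒ kjB   [S ::= k j B]
kjB ⇒ kjS   [B ::= S]
kjS ⇒ kjkjB   [S ::= k j B]
kjkjB ⇒ kjkjBcb   [B ::= B c b]
kjkjBcb ⇒ kjkjBcbcb   [B ::= B c b]
kjkjBcbcb ⇒ kjkjScbcb   [B ::= S]
kjkjScbcb ⇒ kjkjjYccbcb   [S ::= j Y c]
kjkjjYccbcb ⇒ kjkjjjccbcb   [Y ::= j]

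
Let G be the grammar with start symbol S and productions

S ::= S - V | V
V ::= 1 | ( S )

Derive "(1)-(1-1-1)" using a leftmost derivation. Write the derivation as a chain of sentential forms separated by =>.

S => S-V   [S ::= S - V]
S-V => V-V   [S ::= V]
V-V => (S)-V   [V ::= ( S )]
(S)-V => (V)-V   [S ::= V]
(V)-V => (1)-V   [V ::= 1]
(1)-V => (1)-(S)   [V ::= ( S )]
(1)-(S) => (1)-(S-V)   [S ::= S - V]
(1)-(S-V) => (1)-(S-V-V)   [S ::= S - V]
(1)-(S-V-V) => (1)-(V-V-V)   [S ::= V]
(1)-(V-V-V) => (1)-(1-V-V)   [V ::= 1]
(1)-(1-V-V) => (1)-(1-1-V)   [V ::= 1]
(1)-(1-1-V) => (1)-(1-1-1)   [V ::= 1]

S => S-V => V-V => (S)-V => (V)-V => (1)-V => (1)-(S) => (1)-(S-V) => (1)-(S-V-V) => (1)-(V-V-V) => (1)-(1-V-V) => (1)-(1-1-V) => (1)-(1-1-1)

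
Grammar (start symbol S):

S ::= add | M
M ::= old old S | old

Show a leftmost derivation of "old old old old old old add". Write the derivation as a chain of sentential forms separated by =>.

S => M => old old S => old old M => old old old old S => old old old old M => old old old old old old S => old old old old old old add

S => M   [S ::= M]
M => old old S   [M ::= old old S]
old old S => old old M   [S ::= M]
old old M => old old old old S   [M ::= old old S]
old old old old S => old old old old M   [S ::= M]
old old old old M => old old old old old old S   [M ::= old old S]
old old old old old old S => old old old old old old add   [S ::= add]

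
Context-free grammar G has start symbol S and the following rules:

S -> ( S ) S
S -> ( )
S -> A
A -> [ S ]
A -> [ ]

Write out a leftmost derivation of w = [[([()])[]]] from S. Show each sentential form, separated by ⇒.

S ⇒ A   [S -> A]
A ⇒ [S]   [A -> [ S ]]
[S] ⇒ [A]   [S -> A]
[A] ⇒ [[S]]   [A -> [ S ]]
[[S]] ⇒ [[(S)S]]   [S -> ( S ) S]
[[(S)S]] ⇒ [[(A)S]]   [S -> A]
[[(A)S]] ⇒ [[([S])S]]   [A -> [ S ]]
[[([S])S]] ⇒ [[([()])S]]   [S -> ( )]
[[([()])S]] ⇒ [[([()])A]]   [S -> A]
[[([()])A]] ⇒ [[([()])[]]]   [A -> [ ]]

S ⇒ A ⇒ [S] ⇒ [A] ⇒ [[S]] ⇒ [[(S)S]] ⇒ [[(A)S]] ⇒ [[([S])S]] ⇒ [[([()])S]] ⇒ [[([()])A]] ⇒ [[([()])[]]]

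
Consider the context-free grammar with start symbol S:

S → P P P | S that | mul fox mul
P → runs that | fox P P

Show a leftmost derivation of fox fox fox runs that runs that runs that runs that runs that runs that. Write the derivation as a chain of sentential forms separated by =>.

S => P P P => fox P P P P => fox fox P P P P P => fox fox fox P P P P P P => fox fox fox runs that P P P P P => fox fox fox runs that runs that P P P P => fox fox fox runs that runs that runs that P P P => fox fox fox runs that runs that runs that runs that P P => fox fox fox runs that runs that runs that runs that runs that P => fox fox fox runs that runs that runs that runs that runs that runs that

S => P P P   [S → P P P]
P P P => fox P P P P   [P → fox P P]
fox P P P P => fox fox P P P P P   [P → fox P P]
fox fox P P P P P => fox fox fox P P P P P P   [P → fox P P]
fox fox fox P P P P P P => fox fox fox runs that P P P P P   [P → runs that]
fox fox fox runs that P P P P P => fox fox fox runs that runs that P P P P   [P → runs that]
fox fox fox runs that runs that P P P P => fox fox fox runs that runs that runs that P P P   [P → runs that]
fox fox fox runs that runs that runs that P P P => fox fox fox runs that runs that runs that runs that P P   [P → runs that]
fox fox fox runs that runs that runs that runs that P P => fox fox fox runs that runs that runs that runs that runs that P   [P → runs that]
fox fox fox runs that runs that runs that runs that runs that P => fox fox fox runs that runs that runs that runs that runs that runs that   [P → runs that]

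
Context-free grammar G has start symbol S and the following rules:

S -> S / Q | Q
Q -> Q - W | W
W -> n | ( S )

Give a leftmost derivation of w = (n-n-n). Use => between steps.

S => Q => W => (S) => (Q) => (Q-W) => (Q-W-W) => (W-W-W) => (n-W-W) => (n-n-W) => (n-n-n)

S => Q   [S -> Q]
Q => W   [Q -> W]
W => (S)   [W -> ( S )]
(S) => (Q)   [S -> Q]
(Q) => (Q-W)   [Q -> Q - W]
(Q-W) => (Q-W-W)   [Q -> Q - W]
(Q-W-W) => (W-W-W)   [Q -> W]
(W-W-W) => (n-W-W)   [W -> n]
(n-W-W) => (n-n-W)   [W -> n]
(n-n-W) => (n-n-n)   [W -> n]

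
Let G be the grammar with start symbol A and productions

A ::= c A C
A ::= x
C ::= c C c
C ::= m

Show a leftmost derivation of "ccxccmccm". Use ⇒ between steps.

A ⇒ cAC   [A ::= c A C]
cAC ⇒ ccACC   [A ::= c A C]
ccACC ⇒ ccxCC   [A ::= x]
ccxCC ⇒ ccxcCcC   [C ::= c C c]
ccxcCcC ⇒ ccxccCccC   [C ::= c C c]
ccxccCccC ⇒ ccxccmccC   [C ::= m]
ccxccmccC ⇒ ccxccmccm   [C ::= m]

A ⇒ cAC ⇒ ccACC ⇒ ccxCC ⇒ ccxcCcC ⇒ ccxccCccC ⇒ ccxccmccC ⇒ ccxccmccm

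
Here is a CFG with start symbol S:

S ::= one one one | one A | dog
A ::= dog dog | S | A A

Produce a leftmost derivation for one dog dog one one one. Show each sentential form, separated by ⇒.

S ⇒ one A ⇒ one A A ⇒ one dog dog A ⇒ one dog dog S ⇒ one dog dog one one one

S ⇒ one A   [S ::= one A]
one A ⇒ one A A   [A ::= A A]
one A A ⇒ one dog dog A   [A ::= dog dog]
one dog dog A ⇒ one dog dog S   [A ::= S]
one dog dog S ⇒ one dog dog one one one   [S ::= one one one]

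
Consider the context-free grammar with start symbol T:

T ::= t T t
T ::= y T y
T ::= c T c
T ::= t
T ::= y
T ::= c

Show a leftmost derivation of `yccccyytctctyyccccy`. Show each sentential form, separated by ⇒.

T ⇒ yTy ⇒ ycTcy ⇒ yccTccy ⇒ ycccTcccy ⇒ yccccTccccy ⇒ yccccyTyccccy ⇒ yccccyyTyyccccy ⇒ yccccyytTtyyccccy ⇒ yccccyytcTctyyccccy ⇒ yccccyytctctyyccccy

T ⇒ yTy   [T ::= y T y]
yTy ⇒ ycTcy   [T ::= c T c]
ycTcy ⇒ yccTccy   [T ::= c T c]
yccTccy ⇒ ycccTcccy   [T ::= c T c]
ycccTcccy ⇒ yccccTccccy   [T ::= c T c]
yccccTccccy ⇒ yccccyTyccccy   [T ::= y T y]
yccccyTyccccy ⇒ yccccyyTyyccccy   [T ::= y T y]
yccccyyTyyccccy ⇒ yccccyytTtyyccccy   [T ::= t T t]
yccccyytTtyyccccy ⇒ yccccyytcTctyyccccy   [T ::= c T c]
yccccyytcTctyyccccy ⇒ yccccyytctctyyccccy   [T ::= t]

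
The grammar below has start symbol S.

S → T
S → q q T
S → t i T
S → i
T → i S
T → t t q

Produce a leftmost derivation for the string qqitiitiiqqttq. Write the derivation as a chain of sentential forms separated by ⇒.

S ⇒ qqT   [S → q q T]
qqT ⇒ qqiS   [T → i S]
qqiS ⇒ qqitiT   [S → t i T]
qqitiT ⇒ qqitiiS   [T → i S]
qqitiiS ⇒ qqitiitiT   [S → t i T]
qqitiitiT ⇒ qqitiitiiS   [T → i S]
qqitiitiiS ⇒ qqitiitiiqqT   [S → q q T]
qqitiitiiqqT ⇒ qqitiitiiqqttq   [T → t t q]

S⇒qqT⇒qqiS⇒qqitiT⇒qqitiiS⇒qqitiitiT⇒qqitiitiiS⇒qqitiitiiqqT⇒qqitiitiiqqttq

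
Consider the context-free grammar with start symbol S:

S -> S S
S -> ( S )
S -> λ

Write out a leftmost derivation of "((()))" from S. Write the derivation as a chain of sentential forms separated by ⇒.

S ⇒ (S)   [S -> ( S )]
(S) ⇒ ((S))   [S -> ( S )]
((S)) ⇒ ((SS))   [S -> S S]
((SS)) ⇒ ((SSS))   [S -> S S]
((SSS)) ⇒ ((SSSS))   [S -> S S]
((SSSS)) ⇒ ((SSSSS))   [S -> S S]
((SSSSS)) ⇒ (((S)SSSS))   [S -> ( S )]
(((S)SSSS)) ⇒ ((()SSSS))   [S -> λ]
((()SSSS)) ⇒ ((()SSS))   [S -> λ]
((()SSS)) ⇒ ((()SS))   [S -> λ]
((()SS)) ⇒ ((()S))   [S -> λ]
((()S)) ⇒ ((()))   [S -> λ]

S ⇒ (S) ⇒ ((S)) ⇒ ((SS)) ⇒ ((SSS)) ⇒ ((SSSS)) ⇒ ((SSSSS)) ⇒ (((S)SSSS)) ⇒ ((()SSSS)) ⇒ ((()SSS)) ⇒ ((()SS)) ⇒ ((()S)) ⇒ ((()))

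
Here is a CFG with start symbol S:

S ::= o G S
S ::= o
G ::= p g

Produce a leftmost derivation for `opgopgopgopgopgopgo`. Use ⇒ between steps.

S ⇒ oGS ⇒ opgS ⇒ opgoGS ⇒ opgopgS ⇒ opgopgoGS ⇒ opgopgopgS ⇒ opgopgopgoGS ⇒ opgopgopgopgS ⇒ opgopgopgopgoGS ⇒ opgopgopgopgopgS ⇒ opgopgopgopgopgoGS ⇒ opgopgopgopgopgopgS ⇒ opgopgopgopgopgopgo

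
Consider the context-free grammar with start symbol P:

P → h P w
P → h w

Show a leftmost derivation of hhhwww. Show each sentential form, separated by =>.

P => hPw => hhPww => hhhwww

P => hPw   [P → h P w]
hPw => hhPww   [P → h P w]
hhPww => hhhwww   [P → h w]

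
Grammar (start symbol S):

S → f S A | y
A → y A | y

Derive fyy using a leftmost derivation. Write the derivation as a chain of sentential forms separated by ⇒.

S⇒fSA⇒fyA⇒fyy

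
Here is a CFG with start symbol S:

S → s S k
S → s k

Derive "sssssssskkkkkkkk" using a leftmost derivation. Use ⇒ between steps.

S⇒sSk⇒ssSkk⇒sssSkkk⇒ssssSkkkk⇒sssssSkkkkk⇒ssssssSkkkkkk⇒sssssssSkkkkkkk⇒sssssssskkkkkkkk

S ⇒ sSk   [S → s S k]
sSk ⇒ ssSkk   [S → s S k]
ssSkk ⇒ sssSkkk   [S → s S k]
sssSkkk ⇒ ssssSkkkk   [S → s S k]
ssssSkkkk ⇒ sssssSkkkkk   [S → s S k]
sssssSkkkkk ⇒ ssssssSkkkkkk   [S → s S k]
ssssssSkkkkkk ⇒ sssssssSkkkkkkk   [S → s S k]
sssssssSkkkkkkk ⇒ sssssssskkkkkkkk   [S → s k]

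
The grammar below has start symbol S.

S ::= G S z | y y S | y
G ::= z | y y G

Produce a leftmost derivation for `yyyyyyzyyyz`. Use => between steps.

S => GSz => yyGSz => yyyyGSz => yyyyyyGSz => yyyyyyzSz => yyyyyyzyySz => yyyyyyzyyyz

S => GSz   [S ::= G S z]
GSz => yyGSz   [G ::= y y G]
yyGSz => yyyyGSz   [G ::= y y G]
yyyyGSz => yyyyyyGSz   [G ::= y y G]
yyyyyyGSz => yyyyyyzSz   [G ::= z]
yyyyyyzSz => yyyyyyzyySz   [S ::= y y S]
yyyyyyzyySz => yyyyyyzyyyz   [S ::= y]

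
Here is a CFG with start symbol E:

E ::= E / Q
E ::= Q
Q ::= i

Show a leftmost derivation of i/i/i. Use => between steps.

E => E/Q => E/Q/Q => Q/Q/Q => i/Q/Q => i/i/Q => i/i/i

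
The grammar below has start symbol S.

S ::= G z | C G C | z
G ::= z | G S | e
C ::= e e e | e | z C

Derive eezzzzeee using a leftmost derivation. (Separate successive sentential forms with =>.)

S=>CGC=>eGC=>eeC=>eezC=>eezzC=>eezzzC=>eezzzzC=>eezzzzeee

S => CGC   [S ::= C G C]
CGC => eGC   [C ::= e]
eGC => eeC   [G ::= e]
eeC => eezC   [C ::= z C]
eezC => eezzC   [C ::= z C]
eezzC => eezzzC   [C ::= z C]
eezzzC => eezzzzC   [C ::= z C]
eezzzzC => eezzzzeee   [C ::= e e e]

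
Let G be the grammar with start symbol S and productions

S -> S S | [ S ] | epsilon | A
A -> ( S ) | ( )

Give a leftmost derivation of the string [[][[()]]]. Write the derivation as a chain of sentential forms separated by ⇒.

S ⇒ [S] ⇒ [SS] ⇒ [[S]S] ⇒ [[]S] ⇒ [[][S]] ⇒ [[][[S]]] ⇒ [[][[SS]]] ⇒ [[][[AS]]] ⇒ [[][[()S]]] ⇒ [[][[()]]]

S ⇒ [S]   [S -> [ S ]]
[S] ⇒ [SS]   [S -> S S]
[SS] ⇒ [[S]S]   [S -> [ S ]]
[[S]S] ⇒ [[]S]   [S -> epsilon]
[[]S] ⇒ [[][S]]   [S -> [ S ]]
[[][S]] ⇒ [[][[S]]]   [S -> [ S ]]
[[][[S]]] ⇒ [[][[SS]]]   [S -> S S]
[[][[SS]]] ⇒ [[][[AS]]]   [S -> A]
[[][[AS]]] ⇒ [[][[()S]]]   [A -> ( )]
[[][[()S]]] ⇒ [[][[()]]]   [S -> epsilon]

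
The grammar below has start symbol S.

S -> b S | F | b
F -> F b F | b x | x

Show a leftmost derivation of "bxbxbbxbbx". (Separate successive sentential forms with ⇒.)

S ⇒ bS   [S -> b S]
bS ⇒ bF   [S -> F]
bF ⇒ bFbF   [F -> F b F]
bFbF ⇒ bFbFbF   [F -> F b F]
bFbFbF ⇒ bFbFbFbF   [F -> F b F]
bFbFbFbF ⇒ bxbFbFbF   [F -> x]
bxbFbFbF ⇒ bxbxbFbF   [F -> x]
bxbxbFbF ⇒ bxbxbbxbF   [F -> b x]
bxbxbbxbF ⇒ bxbxbbxbbx   [F -> b x]

S⇒bS⇒bF⇒bFbF⇒bFbFbF⇒bFbFbFbF⇒bxbFbFbF⇒bxbxbFbF⇒bxbxbbxbF⇒bxbxbbxbbx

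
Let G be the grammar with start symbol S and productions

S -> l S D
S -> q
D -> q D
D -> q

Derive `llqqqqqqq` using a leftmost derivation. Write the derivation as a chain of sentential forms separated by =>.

S=>lSD=>llSDD=>llqDD=>llqqDD=>llqqqDD=>llqqqqDD=>llqqqqqD=>llqqqqqqD=>llqqqqqqq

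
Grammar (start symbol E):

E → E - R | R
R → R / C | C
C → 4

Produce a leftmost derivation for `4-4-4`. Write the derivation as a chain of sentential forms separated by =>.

E => E-R => E-R-R => R-R-R => C-R-R => 4-R-R => 4-C-R => 4-4-R => 4-4-C => 4-4-4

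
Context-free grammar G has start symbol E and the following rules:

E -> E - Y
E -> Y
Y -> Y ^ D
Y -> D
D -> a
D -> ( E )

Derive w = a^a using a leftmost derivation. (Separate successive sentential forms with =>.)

E=>Y=>Y^D=>D^D=>a^D=>a^a

E => Y   [E -> Y]
Y => Y^D   [Y -> Y ^ D]
Y^D => D^D   [Y -> D]
D^D => a^D   [D -> a]
a^D => a^a   [D -> a]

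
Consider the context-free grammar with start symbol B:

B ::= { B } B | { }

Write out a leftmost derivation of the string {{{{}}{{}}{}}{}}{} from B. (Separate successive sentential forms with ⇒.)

B⇒{B}B⇒{{B}B}B⇒{{{B}B}B}B⇒{{{{}}B}B}B⇒{{{{}}{B}B}B}B⇒{{{{}}{{}}B}B}B⇒{{{{}}{{}}{}}B}B⇒{{{{}}{{}}{}}{}}B⇒{{{{}}{{}}{}}{}}{}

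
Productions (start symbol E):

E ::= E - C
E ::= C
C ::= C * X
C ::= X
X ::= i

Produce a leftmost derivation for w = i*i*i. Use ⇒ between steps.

E ⇒ C   [E ::= C]
C ⇒ C*X   [C ::= C * X]
C*X ⇒ C*X*X   [C ::= C * X]
C*X*X ⇒ X*X*X   [C ::= X]
X*X*X ⇒ i*X*X   [X ::= i]
i*X*X ⇒ i*i*X   [X ::= i]
i*i*X ⇒ i*i*i   [X ::= i]

E ⇒ C ⇒ C*X ⇒ C*X*X ⇒ X*X*X ⇒ i*X*X ⇒ i*i*X ⇒ i*i*i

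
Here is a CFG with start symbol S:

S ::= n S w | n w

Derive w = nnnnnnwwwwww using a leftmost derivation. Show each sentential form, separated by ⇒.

S ⇒ nSw ⇒ nnSww ⇒ nnnSwww ⇒ nnnnSwwww ⇒ nnnnnSwwwww ⇒ nnnnnnwwwwww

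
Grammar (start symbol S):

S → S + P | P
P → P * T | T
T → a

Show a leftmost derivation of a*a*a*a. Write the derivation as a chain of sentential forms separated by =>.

S => P   [S → P]
P => P*T   [P → P * T]
P*T => P*T*T   [P → P * T]
P*T*T => P*T*T*T   [P → P * T]
P*T*T*T => T*T*T*T   [P → T]
T*T*T*T => a*T*T*T   [T → a]
a*T*T*T => a*a*T*T   [T → a]
a*a*T*T => a*a*a*T   [T → a]
a*a*a*T => a*a*a*a   [T → a]

S=>P=>P*T=>P*T*T=>P*T*T*T=>T*T*T*T=>a*T*T*T=>a*a*T*T=>a*a*a*T=>a*a*a*a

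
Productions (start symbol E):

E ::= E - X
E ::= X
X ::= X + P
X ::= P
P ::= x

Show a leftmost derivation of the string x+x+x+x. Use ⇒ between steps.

E ⇒ X ⇒ X+P ⇒ X+P+P ⇒ X+P+P+P ⇒ P+P+P+P ⇒ x+P+P+P ⇒ x+x+P+P ⇒ x+x+x+P ⇒ x+x+x+x

E ⇒ X   [E ::= X]
X ⇒ X+P   [X ::= X + P]
X+P ⇒ X+P+P   [X ::= X + P]
X+P+P ⇒ X+P+P+P   [X ::= X + P]
X+P+P+P ⇒ P+P+P+P   [X ::= P]
P+P+P+P ⇒ x+P+P+P   [P ::= x]
x+P+P+P ⇒ x+x+P+P   [P ::= x]
x+x+P+P ⇒ x+x+x+P   [P ::= x]
x+x+x+P ⇒ x+x+x+x   [P ::= x]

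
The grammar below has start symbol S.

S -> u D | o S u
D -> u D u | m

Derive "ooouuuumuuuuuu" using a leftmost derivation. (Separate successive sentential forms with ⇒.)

S ⇒ oSu   [S -> o S u]
oSu ⇒ ooSuu   [S -> o S u]
ooSuu ⇒ oooSuuu   [S -> o S u]
oooSuuu ⇒ ooouDuuu   [S -> u D]
ooouDuuu ⇒ ooouuDuuuu   [D -> u D u]
ooouuDuuuu ⇒ ooouuuDuuuuu   [D -> u D u]
ooouuuDuuuuu ⇒ ooouuuuDuuuuuu   [D -> u D u]
ooouuuuDuuuuuu ⇒ ooouuuumuuuuuu   [D -> m]

S ⇒ oSu ⇒ ooSuu ⇒ oooSuuu ⇒ ooouDuuu ⇒ ooouuDuuuu ⇒ ooouuuDuuuuu ⇒ ooouuuuDuuuuuu ⇒ ooouuuumuuuuuu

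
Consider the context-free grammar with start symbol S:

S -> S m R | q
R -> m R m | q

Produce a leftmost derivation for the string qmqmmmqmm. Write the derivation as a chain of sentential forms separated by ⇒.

S ⇒ SmR ⇒ SmRmR ⇒ qmRmR ⇒ qmqmR ⇒ qmqmmRm ⇒ qmqmmmRmm ⇒ qmqmmmqmm

S ⇒ SmR   [S -> S m R]
SmR ⇒ SmRmR   [S -> S m R]
SmRmR ⇒ qmRmR   [S -> q]
qmRmR ⇒ qmqmR   [R -> q]
qmqmR ⇒ qmqmmRm   [R -> m R m]
qmqmmRm ⇒ qmqmmmRmm   [R -> m R m]
qmqmmmRmm ⇒ qmqmmmqmm   [R -> q]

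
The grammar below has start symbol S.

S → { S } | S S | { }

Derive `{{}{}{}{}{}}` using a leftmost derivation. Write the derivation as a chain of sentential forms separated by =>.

S => {S} => {SS} => {SSS} => {SSSS} => {SSSSS} => {{}SSSS} => {{}{}SSS} => {{}{}{}SS} => {{}{}{}{}S} => {{}{}{}{}{}}

S => {S}   [S → { S }]
{S} => {SS}   [S → S S]
{SS} => {SSS}   [S → S S]
{SSS} => {SSSS}   [S → S S]
{SSSS} => {SSSSS}   [S → S S]
{SSSSS} => {{}SSSS}   [S → { }]
{{}SSSS} => {{}{}SSS}   [S → { }]
{{}{}SSS} => {{}{}{}SS}   [S → { }]
{{}{}{}SS} => {{}{}{}{}S}   [S → { }]
{{}{}{}{}S} => {{}{}{}{}{}}   [S → { }]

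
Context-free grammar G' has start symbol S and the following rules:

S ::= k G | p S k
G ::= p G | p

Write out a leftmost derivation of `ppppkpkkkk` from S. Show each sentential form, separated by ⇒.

S ⇒ pSk   [S ::= p S k]
pSk ⇒ ppSkk   [S ::= p S k]
ppSkk ⇒ pppSkkk   [S ::= p S k]
pppSkkk ⇒ ppppSkkkk   [S ::= p S k]
ppppSkkkk ⇒ ppppkGkkkk   [S ::= k G]
ppppkGkkkk ⇒ ppppkpkkkk   [G ::= p]

S ⇒ pSk ⇒ ppSkk ⇒ pppSkkk ⇒ ppppSkkkk ⇒ ppppkGkkkk ⇒ ppppkpkkkk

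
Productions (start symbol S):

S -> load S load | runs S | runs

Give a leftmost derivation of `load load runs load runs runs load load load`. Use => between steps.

S => load S load => load load S load load => load load runs S load load => load load runs load S load load load => load load runs load runs S load load load => load load runs load runs runs load load load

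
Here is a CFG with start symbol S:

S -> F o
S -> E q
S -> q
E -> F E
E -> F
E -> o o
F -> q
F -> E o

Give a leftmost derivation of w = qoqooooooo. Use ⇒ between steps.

S ⇒ Fo   [S -> F o]
Fo ⇒ Eoo   [F -> E o]
Eoo ⇒ FEoo   [E -> F E]
FEoo ⇒ EoEoo   [F -> E o]
EoEoo ⇒ FEoEoo   [E -> F E]
FEoEoo ⇒ EoEoEoo   [F -> E o]
EoEoEoo ⇒ FoEoEoo   [E -> F]
FoEoEoo ⇒ qoEoEoo   [F -> q]
qoEoEoo ⇒ qoFEoEoo   [E -> F E]
qoFEoEoo ⇒ qoqEoEoo   [F -> q]
qoqEoEoo ⇒ qoqoooEoo   [E -> o o]
qoqoooEoo ⇒ qoqooooooo   [E -> o o]

S ⇒ Fo ⇒ Eoo ⇒ FEoo ⇒ EoEoo ⇒ FEoEoo ⇒ EoEoEoo ⇒ FoEoEoo ⇒ qoEoEoo ⇒ qoFEoEoo ⇒ qoqEoEoo ⇒ qoqoooEoo ⇒ qoqooooooo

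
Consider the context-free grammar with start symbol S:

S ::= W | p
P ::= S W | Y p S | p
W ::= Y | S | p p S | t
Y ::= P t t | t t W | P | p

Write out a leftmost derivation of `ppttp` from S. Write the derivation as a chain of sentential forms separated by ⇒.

S ⇒ W ⇒ ppS ⇒ ppW ⇒ ppY ⇒ ppttW ⇒ ppttY ⇒ ppttp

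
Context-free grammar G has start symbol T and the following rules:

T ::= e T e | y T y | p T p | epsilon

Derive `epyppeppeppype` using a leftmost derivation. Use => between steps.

T => eTe => epTpe => epyType => epypTpype => epyppTppype => epyppeTeppype => epyppepTpeppype => epyppeppeppype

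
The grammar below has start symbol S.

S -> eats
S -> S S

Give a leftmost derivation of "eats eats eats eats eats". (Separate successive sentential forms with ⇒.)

S ⇒ S S   [S -> S S]
S S ⇒ S S S   [S -> S S]
S S S ⇒ S S S S   [S -> S S]
S S S S ⇒ S S S S S   [S -> S S]
S S S S S ⇒ eats S S S S   [S -> eats]
eats S S S S ⇒ eats eats S S S   [S -> eats]
eats eats S S S ⇒ eats eats eats S S   [S -> eats]
eats eats eats S S ⇒ eats eats eats eats S   [S -> eats]
eats eats eats eats S ⇒ eats eats eats eats eats   [S -> eats]

S ⇒ S S ⇒ S S S ⇒ S S S S ⇒ S S S S S ⇒ eats S S S S ⇒ eats eats S S S ⇒ eats eats eats S S ⇒ eats eats eats eats S ⇒ eats eats eats eats eats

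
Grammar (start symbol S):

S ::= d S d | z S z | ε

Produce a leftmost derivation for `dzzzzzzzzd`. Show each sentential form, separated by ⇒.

S⇒dSd⇒dzSzd⇒dzzSzzd⇒dzzzSzzzd⇒dzzzzSzzzzd⇒dzzzzzzzzd

S ⇒ dSd   [S ::= d S d]
dSd ⇒ dzSzd   [S ::= z S z]
dzSzd ⇒ dzzSzzd   [S ::= z S z]
dzzSzzd ⇒ dzzzSzzzd   [S ::= z S z]
dzzzSzzzd ⇒ dzzzzSzzzzd   [S ::= z S z]
dzzzzSzzzzd ⇒ dzzzzzzzzd   [S ::= ε]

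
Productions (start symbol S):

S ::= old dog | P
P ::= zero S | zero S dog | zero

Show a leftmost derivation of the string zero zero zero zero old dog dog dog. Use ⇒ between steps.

S ⇒ P   [S ::= P]
P ⇒ zero S dog   [P ::= zero S dog]
zero S dog ⇒ zero P dog   [S ::= P]
zero P dog ⇒ zero zero S dog dog   [P ::= zero S dog]
zero zero S dog dog ⇒ zero zero P dog dog   [S ::= P]
zero zero P dog dog ⇒ zero zero zero S dog dog   [P ::= zero S]
zero zero zero S dog dog ⇒ zero zero zero P dog dog   [S ::= P]
zero zero zero P dog dog ⇒ zero zero zero zero S dog dog   [P ::= zero S]
zero zero zero zero S dog dog ⇒ zero zero zero zero old dog dog dog   [S ::= old dog]

S ⇒ P ⇒ zero S dog ⇒ zero P dog ⇒ zero zero S dog dog ⇒ zero zero P dog dog ⇒ zero zero zero S dog dog ⇒ zero zero zero P dog dog ⇒ zero zero zero zero S dog dog ⇒ zero zero zero zero old dog dog dog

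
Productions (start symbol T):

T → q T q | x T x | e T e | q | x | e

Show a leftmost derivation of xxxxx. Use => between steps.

T=>xTx=>xxTxx=>xxxxx

T => xTx   [T → x T x]
xTx => xxTxx   [T → x T x]
xxTxx => xxxxx   [T → x]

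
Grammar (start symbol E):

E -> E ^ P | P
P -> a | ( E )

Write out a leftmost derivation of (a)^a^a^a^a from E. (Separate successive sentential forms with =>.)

E => E^P   [E -> E ^ P]
E^P => E^P^P   [E -> E ^ P]
E^P^P => E^P^P^P   [E -> E ^ P]
E^P^P^P => E^P^P^P^P   [E -> E ^ P]
E^P^P^P^P => P^P^P^P^P   [E -> P]
P^P^P^P^P => (E)^P^P^P^P   [P -> ( E )]
(E)^P^P^P^P => (P)^P^P^P^P   [E -> P]
(P)^P^P^P^P => (a)^P^P^P^P   [P -> a]
(a)^P^P^P^P => (a)^a^P^P^P   [P -> a]
(a)^a^P^P^P => (a)^a^a^P^P   [P -> a]
(a)^a^a^P^P => (a)^a^a^a^P   [P -> a]
(a)^a^a^a^P => (a)^a^a^a^a   [P -> a]

E=>E^P=>E^P^P=>E^P^P^P=>E^P^P^P^P=>P^P^P^P^P=>(E)^P^P^P^P=>(P)^P^P^P^P=>(a)^P^P^P^P=>(a)^a^P^P^P=>(a)^a^a^P^P=>(a)^a^a^a^P=>(a)^a^a^a^a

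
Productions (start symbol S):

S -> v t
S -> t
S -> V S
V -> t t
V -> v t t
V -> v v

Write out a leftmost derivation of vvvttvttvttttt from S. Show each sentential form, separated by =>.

S => VS   [S -> V S]
VS => vvS   [V -> v v]
vvS => vvVS   [S -> V S]
vvVS => vvvttS   [V -> v t t]
vvvttS => vvvttVS   [S -> V S]
vvvttVS => vvvttvttS   [V -> v t t]
vvvttvttS => vvvttvttVS   [S -> V S]
vvvttvttVS => vvvttvttvttS   [V -> v t t]
vvvttvttvttS => vvvttvttvttVS   [S -> V S]
vvvttvttvttVS => vvvttvttvttttS   [V -> t t]
vvvttvttvttttS => vvvttvttvttttt   [S -> t]

S=>VS=>vvS=>vvVS=>vvvttS=>vvvttVS=>vvvttvttS=>vvvttvttVS=>vvvttvttvttS=>vvvttvttvttVS=>vvvttvttvttttS=>vvvttvttvttttt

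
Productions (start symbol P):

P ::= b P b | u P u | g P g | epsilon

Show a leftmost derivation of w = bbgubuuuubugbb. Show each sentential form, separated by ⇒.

P ⇒ bPb ⇒ bbPbb ⇒ bbgPgbb ⇒ bbguPugbb ⇒ bbgubPbugbb ⇒ bbgubuPubugbb ⇒ bbgubuuPuubugbb ⇒ bbgubuuuubugbb

P ⇒ bPb   [P ::= b P b]
bPb ⇒ bbPbb   [P ::= b P b]
bbPbb ⇒ bbgPgbb   [P ::= g P g]
bbgPgbb ⇒ bbguPugbb   [P ::= u P u]
bbguPugbb ⇒ bbgubPbugbb   [P ::= b P b]
bbgubPbugbb ⇒ bbgubuPubugbb   [P ::= u P u]
bbgubuPubugbb ⇒ bbgubuuPuubugbb   [P ::= u P u]
bbgubuuPuubugbb ⇒ bbgubuuuubugbb   [P ::= epsilon]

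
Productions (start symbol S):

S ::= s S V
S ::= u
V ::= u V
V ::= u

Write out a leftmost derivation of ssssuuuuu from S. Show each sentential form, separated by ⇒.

S ⇒ sSV ⇒ ssSVV ⇒ sssSVVV ⇒ ssssSVVVV ⇒ ssssuVVVV ⇒ ssssuuVVV ⇒ ssssuuuVV ⇒ ssssuuuuV ⇒ ssssuuuuu

S ⇒ sSV   [S ::= s S V]
sSV ⇒ ssSVV   [S ::= s S V]
ssSVV ⇒ sssSVVV   [S ::= s S V]
sssSVVV ⇒ ssssSVVVV   [S ::= s S V]
ssssSVVVV ⇒ ssssuVVVV   [S ::= u]
ssssuVVVV ⇒ ssssuuVVV   [V ::= u]
ssssuuVVV ⇒ ssssuuuVV   [V ::= u]
ssssuuuVV ⇒ ssssuuuuV   [V ::= u]
ssssuuuuV ⇒ ssssuuuuu   [V ::= u]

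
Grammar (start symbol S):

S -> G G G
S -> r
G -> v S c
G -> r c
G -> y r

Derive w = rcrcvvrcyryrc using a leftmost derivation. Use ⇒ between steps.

S ⇒ GGG ⇒ rcGG ⇒ rcrcG ⇒ rcrcvSc ⇒ rcrcvGGGc ⇒ rcrcvvScGGc ⇒ rcrcvvrcGGc ⇒ rcrcvvrcyrGc ⇒ rcrcvvrcyryrc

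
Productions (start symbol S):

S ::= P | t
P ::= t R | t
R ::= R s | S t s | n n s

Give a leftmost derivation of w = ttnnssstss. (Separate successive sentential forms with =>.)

S=>P=>tR=>tRs=>tStss=>tPtss=>ttRtss=>ttRstss=>ttRsstss=>ttnnssstss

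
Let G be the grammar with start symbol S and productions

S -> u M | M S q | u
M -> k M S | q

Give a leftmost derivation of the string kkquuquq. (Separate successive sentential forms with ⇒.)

S ⇒ MSq ⇒ kMSSq ⇒ kkMSSSq ⇒ kkqSSSq ⇒ kkquSSq ⇒ kkquuMSq ⇒ kkquuqSq ⇒ kkquuquq

S ⇒ MSq   [S -> M S q]
MSq ⇒ kMSSq   [M -> k M S]
kMSSq ⇒ kkMSSSq   [M -> k M S]
kkMSSSq ⇒ kkqSSSq   [M -> q]
kkqSSSq ⇒ kkquSSq   [S -> u]
kkquSSq ⇒ kkquuMSq   [S -> u M]
kkquuMSq ⇒ kkquuqSq   [M -> q]
kkquuqSq ⇒ kkquuquq   [S -> u]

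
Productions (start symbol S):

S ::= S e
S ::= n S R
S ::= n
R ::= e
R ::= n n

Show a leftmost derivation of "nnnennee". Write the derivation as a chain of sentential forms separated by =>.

S => nSR   [S ::= n S R]
nSR => nSeR   [S ::= S e]
nSeR => nnSReR   [S ::= n S R]
nnSReR => nnSeReR   [S ::= S e]
nnSeReR => nnneReR   [S ::= n]
nnneReR => nnnenneR   [R ::= n n]
nnnenneR => nnnennee   [R ::= e]

S => nSR => nSeR => nnSReR => nnSeReR => nnneReR => nnnenneR => nnnennee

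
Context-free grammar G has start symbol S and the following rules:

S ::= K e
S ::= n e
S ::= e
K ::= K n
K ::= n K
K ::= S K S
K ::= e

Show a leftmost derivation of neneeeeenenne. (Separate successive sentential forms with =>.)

S => Ke   [S ::= K e]
Ke => nKe   [K ::= n K]
nKe => nKne   [K ::= K n]
nKne => nKnne   [K ::= K n]
nKnne => nSKSnne   [K ::= S K S]
nSKSnne => nKeKSnne   [S ::= K e]
nKeKSnne => nSKSeKSnne   [K ::= S K S]
nSKSeKSnne => nKeKSeKSnne   [S ::= K e]
nKeKSeKSnne => nKneKSeKSnne   [K ::= K n]
nKneKSeKSnne => neneKSeKSnne   [K ::= e]
neneKSeKSnne => neneeSeKSnne   [K ::= e]
neneeSeKSnne => neneeeeKSnne   [S ::= e]
neneeeeKSnne => neneeeeeSnne   [K ::= e]
neneeeeeSnne => neneeeeenenne   [S ::= n e]

S => Ke => nKe => nKne => nKnne => nSKSnne => nKeKSnne => nSKSeKSnne => nKeKSeKSnne => nKneKSeKSnne => neneKSeKSnne => neneeSeKSnne => neneeeeKSnne => neneeeeeSnne => neneeeeenenne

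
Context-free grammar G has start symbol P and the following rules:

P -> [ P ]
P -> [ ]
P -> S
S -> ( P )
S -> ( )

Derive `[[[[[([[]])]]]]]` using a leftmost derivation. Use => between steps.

P => [P]   [P -> [ P ]]
[P] => [[P]]   [P -> [ P ]]
[[P]] => [[[P]]]   [P -> [ P ]]
[[[P]]] => [[[[P]]]]   [P -> [ P ]]
[[[[P]]]] => [[[[[P]]]]]   [P -> [ P ]]
[[[[[P]]]]] => [[[[[S]]]]]   [P -> S]
[[[[[S]]]]] => [[[[[(P)]]]]]   [S -> ( P )]
[[[[[(P)]]]]] => [[[[[([P])]]]]]   [P -> [ P ]]
[[[[[([P])]]]]] => [[[[[([[]])]]]]]   [P -> [ ]]

P => [P] => [[P]] => [[[P]]] => [[[[P]]]] => [[[[[P]]]]] => [[[[[S]]]]] => [[[[[(P)]]]]] => [[[[[([P])]]]]] => [[[[[([[]])]]]]]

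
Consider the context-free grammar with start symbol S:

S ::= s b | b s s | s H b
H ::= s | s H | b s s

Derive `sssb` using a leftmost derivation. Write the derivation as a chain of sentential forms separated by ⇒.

S⇒sHb⇒ssHb⇒sssb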